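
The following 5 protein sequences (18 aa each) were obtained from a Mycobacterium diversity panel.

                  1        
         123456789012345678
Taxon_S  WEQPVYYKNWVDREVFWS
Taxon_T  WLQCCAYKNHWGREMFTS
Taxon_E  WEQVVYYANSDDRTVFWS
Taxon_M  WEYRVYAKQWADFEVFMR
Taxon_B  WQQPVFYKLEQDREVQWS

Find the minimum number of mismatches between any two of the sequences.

5

Pairwise Hamming distances:
  Taxon_S vs Taxon_T: 9
  Taxon_S vs Taxon_E: 5
  Taxon_S vs Taxon_M: 8
  Taxon_S vs Taxon_B: 6
  Taxon_T vs Taxon_E: 11
  Taxon_T vs Taxon_M: 14
  Taxon_T vs Taxon_B: 11
  Taxon_E vs Taxon_M: 11
  Taxon_E vs Taxon_B: 9
  Taxon_M vs Taxon_B: 12
The smallest is 5, between Taxon_S and Taxon_E.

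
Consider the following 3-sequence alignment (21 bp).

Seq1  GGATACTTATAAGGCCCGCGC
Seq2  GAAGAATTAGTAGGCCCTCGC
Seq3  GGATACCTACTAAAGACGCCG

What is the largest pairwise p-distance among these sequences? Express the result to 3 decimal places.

Pairwise Hamming distances:
  Seq1 vs Seq2: 6
  Seq1 vs Seq3: 9
  Seq2 vs Seq3: 12
The largest is 12 mismatches, between Seq2 and Seq3; p = 12/21 = 0.571.

0.571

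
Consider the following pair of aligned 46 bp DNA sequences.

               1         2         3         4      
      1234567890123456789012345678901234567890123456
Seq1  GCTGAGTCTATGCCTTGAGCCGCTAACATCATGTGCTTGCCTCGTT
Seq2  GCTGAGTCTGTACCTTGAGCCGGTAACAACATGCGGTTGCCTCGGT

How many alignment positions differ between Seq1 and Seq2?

7

The sequences differ at positions 10 (A/G), 12 (G/A), 23 (C/G), 29 (T/A), 34 (T/C), 36 (C/G), 45 (T/G).
That gives 7 mismatches out of 46 aligned sites, so the Hamming distance is 7.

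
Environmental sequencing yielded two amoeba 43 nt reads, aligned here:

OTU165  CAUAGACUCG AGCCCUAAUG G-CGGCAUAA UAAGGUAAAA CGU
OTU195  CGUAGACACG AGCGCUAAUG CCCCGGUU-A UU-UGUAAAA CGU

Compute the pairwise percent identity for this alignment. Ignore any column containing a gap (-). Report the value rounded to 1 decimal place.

77.5%

Excluding the 3 gap columns leaves 40 comparable sites.
Differing sites — 2:A/G; 8:U/A; 14:C/G; 21:G/C; 24:G/C; 26:C/G; 27:A/U; 32:A/U; 34:G/U.
31 of the 40 comparable sites match, so the percent identity is 31/40 × 100 = 77.5%.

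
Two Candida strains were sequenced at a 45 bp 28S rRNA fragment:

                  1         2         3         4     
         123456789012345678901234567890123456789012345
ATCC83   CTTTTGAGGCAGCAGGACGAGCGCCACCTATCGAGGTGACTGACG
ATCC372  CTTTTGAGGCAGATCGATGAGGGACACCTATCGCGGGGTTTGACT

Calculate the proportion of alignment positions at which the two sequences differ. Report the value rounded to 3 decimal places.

0.244

The sequences differ at positions 13 (C/A), 14 (A/T), 15 (G/C), 18 (C/T), 22 (C/G), 24 (C/A), 34 (A/C), 37 (T/G), 39 (A/T), 40 (C/T), 45 (G/T).
There are 11 differences over 45 sites, so p = 11/45 = 0.244.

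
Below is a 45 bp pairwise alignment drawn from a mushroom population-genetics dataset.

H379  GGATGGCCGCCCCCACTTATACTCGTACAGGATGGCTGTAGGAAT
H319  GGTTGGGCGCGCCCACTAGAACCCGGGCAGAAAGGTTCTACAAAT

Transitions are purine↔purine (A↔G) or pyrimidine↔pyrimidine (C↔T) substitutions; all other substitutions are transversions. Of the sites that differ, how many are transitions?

6

Differing sites — 3:A/T (Tv); 7:C/G (Tv); 11:C/G (Tv); 18:T/A (Tv); 19:A/G (Ti); 20:T/A (Tv); 23:T/C (Ti); 26:T/G (Tv); 27:A/G (Ti); 31:G/A (Ti); 33:T/A (Tv); 36:C/T (Ti); 38:G/C (Tv); 41:G/C (Tv); 42:G/A (Ti).
Of the 15 differences, 6 transitions and 9 transversions, so the answer is 6.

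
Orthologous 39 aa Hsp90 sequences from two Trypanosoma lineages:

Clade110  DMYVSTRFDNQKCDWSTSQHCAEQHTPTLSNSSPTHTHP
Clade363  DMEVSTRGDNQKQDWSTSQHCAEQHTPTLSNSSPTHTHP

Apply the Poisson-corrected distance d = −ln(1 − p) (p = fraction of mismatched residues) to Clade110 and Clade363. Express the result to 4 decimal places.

0.0800

The sequences differ at positions 3 (Y/E), 8 (F/G), 13 (C/Q).
p = 3/39 = 0.076923.
d = −ln(1 − 0.076923) = −ln(0.923077) = 0.0800.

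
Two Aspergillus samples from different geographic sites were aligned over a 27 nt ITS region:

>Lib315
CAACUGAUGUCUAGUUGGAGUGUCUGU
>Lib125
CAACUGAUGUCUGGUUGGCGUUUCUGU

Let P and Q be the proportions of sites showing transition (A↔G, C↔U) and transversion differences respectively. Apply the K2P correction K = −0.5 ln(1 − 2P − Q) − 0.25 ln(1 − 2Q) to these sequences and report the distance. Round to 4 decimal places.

0.1203

Mismatches occur at site 13 (A↔G, transition), site 19 (A↔C, transversion), site 22 (G↔U, transversion).
Of the 3 differences, 1 transition and 2 transversions over 27 sites: P = 1/27 = 0.037037, Q = 2/27 = 0.074074.
d = −0.5·ln(0.851852) − 0.25·ln(0.851852) = −0.5·(-0.160342) − 0.25·(-0.160342) = 0.1203.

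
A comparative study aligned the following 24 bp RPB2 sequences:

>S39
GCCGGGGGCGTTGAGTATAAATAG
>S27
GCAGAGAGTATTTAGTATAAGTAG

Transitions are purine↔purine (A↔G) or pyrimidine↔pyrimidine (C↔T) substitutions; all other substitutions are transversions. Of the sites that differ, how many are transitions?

The sequences differ at positions 3 (C/A, transversion), 5 (G/A, transition), 7 (G/A, transition), 9 (C/T, transition), 10 (G/A, transition), 13 (G/T, transversion), 21 (A/G, transition).
Of the 7 differences, 5 transitions and 2 transversions, so the answer is 5.

5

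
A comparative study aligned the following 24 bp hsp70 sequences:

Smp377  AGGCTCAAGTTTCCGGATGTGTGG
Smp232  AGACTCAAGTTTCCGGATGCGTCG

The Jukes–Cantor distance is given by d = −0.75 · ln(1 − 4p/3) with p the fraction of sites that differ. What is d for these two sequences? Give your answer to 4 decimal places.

0.1367

Mismatches occur at site 3 (G/A), site 20 (T/C), site 23 (G/C).
p = 3/24 = 0.125000.
d = −0.75 · ln(1 − (4/3)·0.125000) = −0.75 · ln(0.833333) = −0.75 · (-0.182322) = 0.1367.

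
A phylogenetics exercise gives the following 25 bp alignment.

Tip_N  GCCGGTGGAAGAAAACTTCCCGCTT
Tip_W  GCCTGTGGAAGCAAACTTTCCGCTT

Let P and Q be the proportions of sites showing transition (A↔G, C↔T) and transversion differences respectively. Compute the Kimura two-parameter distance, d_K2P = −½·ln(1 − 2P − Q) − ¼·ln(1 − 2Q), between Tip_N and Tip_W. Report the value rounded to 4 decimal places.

Mismatches occur at site 4 (G/T, transversion), site 12 (A/C, transversion), site 19 (C/T, transition).
Of the 3 differences, 1 transition and 2 transversions over 25 sites: P = 1/25 = 0.040000, Q = 2/25 = 0.080000.
d = −0.5·ln(0.840000) − 0.25·ln(0.840000) = −0.5·(-0.174353) − 0.25·(-0.174353) = 0.1308.

0.1308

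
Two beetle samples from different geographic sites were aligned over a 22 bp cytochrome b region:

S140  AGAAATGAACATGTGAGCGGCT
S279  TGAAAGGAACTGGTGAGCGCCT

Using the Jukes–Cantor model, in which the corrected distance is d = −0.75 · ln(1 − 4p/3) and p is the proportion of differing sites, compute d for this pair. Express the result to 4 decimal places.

0.2708

The sequences differ at positions 1 (A/T), 6 (T/G), 11 (A/T), 12 (T/G), 20 (G/C).
p = 5/22 = 0.227273.
d = −0.75 · ln(1 − (4/3)·0.227273) = −0.75 · ln(0.696969) = −0.75 · (-0.361014) = 0.2708.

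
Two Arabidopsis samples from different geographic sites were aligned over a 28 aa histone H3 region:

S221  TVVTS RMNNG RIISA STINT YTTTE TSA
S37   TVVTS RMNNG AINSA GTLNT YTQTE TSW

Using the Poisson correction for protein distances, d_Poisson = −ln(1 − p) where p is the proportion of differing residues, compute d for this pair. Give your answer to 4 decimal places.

Mismatches occur at site 11 (R↔A), site 13 (I↔N), site 16 (S↔G), site 18 (I↔L), site 23 (T↔Q), site 28 (A↔W).
p = 6/28 = 0.214286.
d = −ln(1 − 0.214286) = −ln(0.785714) = 0.2412.

0.2412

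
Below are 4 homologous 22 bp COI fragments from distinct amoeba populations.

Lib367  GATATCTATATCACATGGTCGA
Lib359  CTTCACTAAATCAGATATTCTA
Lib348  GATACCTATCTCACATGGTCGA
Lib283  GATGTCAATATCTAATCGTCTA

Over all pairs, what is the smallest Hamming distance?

Pairwise Hamming distances:
  Lib367 vs Lib359: 9
  Lib367 vs Lib348: 2
  Lib367 vs Lib283: 6
  Lib359 vs Lib348: 10
  Lib359 vs Lib283: 10
  Lib348 vs Lib283: 8
The smallest is 2, between Lib367 and Lib348.

2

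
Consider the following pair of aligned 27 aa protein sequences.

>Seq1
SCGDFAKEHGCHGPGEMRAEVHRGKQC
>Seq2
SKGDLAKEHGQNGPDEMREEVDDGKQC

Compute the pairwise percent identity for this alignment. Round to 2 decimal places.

Mismatches occur at site 2 (C→K), site 5 (F→L), site 11 (C→Q), site 12 (H→N), site 15 (G→D), site 19 (A→E), site 22 (H→D), site 23 (R→D).
19 of the 27 sites match, so the percent identity is 19/27 × 100 = 70.37%.

70.37%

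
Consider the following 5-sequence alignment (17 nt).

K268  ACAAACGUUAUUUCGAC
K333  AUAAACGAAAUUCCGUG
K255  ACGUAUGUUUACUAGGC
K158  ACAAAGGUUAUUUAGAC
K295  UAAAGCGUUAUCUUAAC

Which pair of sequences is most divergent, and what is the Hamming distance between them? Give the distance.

13

Pairwise Hamming distances:
  K268 vs K333: 6
  K268 vs K255: 8
  K268 vs K158: 2
  K268 vs K295: 6
  K333 vs K255: 13
  K333 vs K158: 8
  K333 vs K295: 11
  K255 vs K158: 7
  K255 vs K295: 11
  K158 vs K295: 7
The largest is 13, between K333 and K255.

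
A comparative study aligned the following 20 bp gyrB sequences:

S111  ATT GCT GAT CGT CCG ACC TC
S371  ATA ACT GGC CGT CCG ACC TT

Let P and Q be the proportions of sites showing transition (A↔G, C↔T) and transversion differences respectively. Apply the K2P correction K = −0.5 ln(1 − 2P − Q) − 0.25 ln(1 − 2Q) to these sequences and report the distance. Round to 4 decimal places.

Mismatches occur at site 3 (T/A, transversion), site 4 (G/A, transition), site 8 (A/G, transition), site 9 (T/C, transition), site 20 (C/T, transition).
Of the 5 differences, 4 transitions and 1 transversion over 20 sites: P = 4/20 = 0.200000, Q = 1/20 = 0.050000.
d = −0.5·ln(0.550000) − 0.25·ln(0.900000) = −0.5·(-0.597837) − 0.25·(-0.105361) = 0.3253.

0.3253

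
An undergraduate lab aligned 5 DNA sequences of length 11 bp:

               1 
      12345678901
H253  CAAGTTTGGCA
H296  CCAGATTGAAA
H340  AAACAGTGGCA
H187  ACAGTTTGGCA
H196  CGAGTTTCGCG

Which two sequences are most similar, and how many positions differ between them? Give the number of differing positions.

Pairwise Hamming distances:
  H253 vs H296: 4
  H253 vs H340: 4
  H253 vs H187: 2
  H253 vs H196: 3
  H296 vs H340: 6
  H296 vs H187: 4
  H296 vs H196: 6
  H340 vs H187: 4
  H340 vs H196: 7
  H187 vs H196: 4
The smallest is 2, between H253 and H187.

2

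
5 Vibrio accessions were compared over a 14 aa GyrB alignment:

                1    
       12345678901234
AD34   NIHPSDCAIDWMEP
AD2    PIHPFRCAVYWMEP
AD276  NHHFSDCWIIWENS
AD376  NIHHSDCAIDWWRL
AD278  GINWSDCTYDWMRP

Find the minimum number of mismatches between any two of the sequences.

Pairwise Hamming distances:
  AD34 vs AD2: 5
  AD34 vs AD276: 7
  AD34 vs AD376: 4
  AD34 vs AD278: 6
  AD2 vs AD276: 11
  AD2 vs AD376: 9
  AD2 vs AD278: 9
  AD276 vs AD376: 7
  AD276 vs AD278: 10
  AD376 vs AD278: 7
The smallest is 4, between AD34 and AD376.

4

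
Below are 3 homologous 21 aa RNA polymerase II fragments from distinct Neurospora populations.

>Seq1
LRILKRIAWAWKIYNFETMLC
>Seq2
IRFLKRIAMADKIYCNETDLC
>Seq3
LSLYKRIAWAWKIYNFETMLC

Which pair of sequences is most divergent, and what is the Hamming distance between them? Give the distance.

Pairwise Hamming distances:
  Seq1 vs Seq2: 7
  Seq1 vs Seq3: 3
  Seq2 vs Seq3: 9
The largest is 9, between Seq2 and Seq3.

9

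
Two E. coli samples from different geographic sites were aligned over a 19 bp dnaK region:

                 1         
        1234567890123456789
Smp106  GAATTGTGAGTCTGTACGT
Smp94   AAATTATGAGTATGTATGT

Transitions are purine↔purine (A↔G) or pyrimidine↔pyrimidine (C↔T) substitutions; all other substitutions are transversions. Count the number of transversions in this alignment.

Differing sites — 1:G/A (Ti); 6:G/A (Ti); 12:C/A (Tv); 17:C/T (Ti).
Of the 4 differences, 3 transitions and 1 transversion, so the answer is 1.

1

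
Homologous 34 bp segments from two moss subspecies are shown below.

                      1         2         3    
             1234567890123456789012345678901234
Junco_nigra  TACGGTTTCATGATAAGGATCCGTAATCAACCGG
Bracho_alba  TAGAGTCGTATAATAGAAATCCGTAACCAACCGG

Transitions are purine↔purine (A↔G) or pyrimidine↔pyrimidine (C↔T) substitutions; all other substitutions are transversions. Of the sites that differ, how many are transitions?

The sequences differ at positions 3 (C/G, transversion), 4 (G/A, transition), 7 (T/C, transition), 8 (T/G, transversion), 9 (C/T, transition), 12 (G/A, transition), 16 (A/G, transition), 17 (G/A, transition), 18 (G/A, transition), 27 (T/C, transition).
Of the 10 differences, 8 transitions and 2 transversions, so the answer is 8.

8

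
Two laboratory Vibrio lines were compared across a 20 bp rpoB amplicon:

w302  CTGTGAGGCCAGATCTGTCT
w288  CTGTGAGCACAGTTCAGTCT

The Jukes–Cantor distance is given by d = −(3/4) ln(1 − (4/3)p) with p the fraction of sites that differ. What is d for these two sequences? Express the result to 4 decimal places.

Differing sites — 8:G/C; 9:C/A; 13:A/T; 16:T/A.
p = 4/20 = 0.200000.
d = −0.75 · ln(1 − (4/3)·0.200000) = −0.75 · ln(0.733333) = −0.75 · (-0.310155) = 0.2326.

0.2326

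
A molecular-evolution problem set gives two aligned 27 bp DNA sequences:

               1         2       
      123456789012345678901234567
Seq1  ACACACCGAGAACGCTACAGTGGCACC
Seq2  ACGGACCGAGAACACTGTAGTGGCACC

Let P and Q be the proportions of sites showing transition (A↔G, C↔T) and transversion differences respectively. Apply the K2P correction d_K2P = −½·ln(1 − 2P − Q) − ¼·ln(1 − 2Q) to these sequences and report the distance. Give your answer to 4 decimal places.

Differing sites — 3:A/G (Ti); 4:C/G (Tv); 14:G/A (Ti); 17:A/G (Ti); 18:C/T (Ti).
Of the 5 differences, 4 transitions and 1 transversion over 27 sites: P = 4/27 = 0.148148, Q = 1/27 = 0.037037.
d = −0.5·ln(0.666667) − 0.25·ln(0.925926) = −0.5·(-0.405465) − 0.25·(-0.076961) = 0.2220.

0.2220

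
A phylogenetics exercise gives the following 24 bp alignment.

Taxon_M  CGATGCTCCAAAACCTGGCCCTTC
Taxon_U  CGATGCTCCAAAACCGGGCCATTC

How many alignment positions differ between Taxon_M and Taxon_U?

2

Mismatches occur at site 16 (T→G), site 21 (C→A).
That gives 2 mismatches out of 24 aligned sites, so the Hamming distance is 2.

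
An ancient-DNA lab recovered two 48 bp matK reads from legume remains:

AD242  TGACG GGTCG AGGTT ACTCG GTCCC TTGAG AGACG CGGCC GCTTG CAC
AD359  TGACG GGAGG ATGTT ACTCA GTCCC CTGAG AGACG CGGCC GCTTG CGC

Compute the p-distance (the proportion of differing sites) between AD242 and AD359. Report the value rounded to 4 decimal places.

The sequences differ at positions 8 (T/A), 9 (C/G), 12 (G/T), 20 (G/A), 26 (T/C), 47 (A/G).
There are 6 differences over 48 sites, so p = 6/48 = 0.1250.

0.1250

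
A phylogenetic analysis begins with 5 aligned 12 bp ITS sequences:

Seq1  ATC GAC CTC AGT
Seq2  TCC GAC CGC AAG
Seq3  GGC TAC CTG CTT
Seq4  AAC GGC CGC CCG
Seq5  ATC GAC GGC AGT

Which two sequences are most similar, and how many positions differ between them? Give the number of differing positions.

2

Pairwise Hamming distances:
  Seq1 vs Seq2: 5
  Seq1 vs Seq3: 6
  Seq1 vs Seq4: 6
  Seq1 vs Seq5: 2
  Seq2 vs Seq3: 8
  Seq2 vs Seq4: 5
  Seq2 vs Seq5: 5
  Seq3 vs Seq4: 8
  Seq3 vs Seq5: 8
  Seq4 vs Seq5: 6
The smallest is 2, between Seq1 and Seq5.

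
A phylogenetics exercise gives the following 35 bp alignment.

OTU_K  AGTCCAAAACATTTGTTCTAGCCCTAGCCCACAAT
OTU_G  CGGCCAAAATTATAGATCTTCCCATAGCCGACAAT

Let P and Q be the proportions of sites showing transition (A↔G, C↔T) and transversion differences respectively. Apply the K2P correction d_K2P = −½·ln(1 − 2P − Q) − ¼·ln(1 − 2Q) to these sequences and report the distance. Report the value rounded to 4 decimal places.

0.4218

Differing sites — 1:A/C (Tv); 3:T/G (Tv); 10:C/T (Ti); 11:A/T (Tv); 12:T/A (Tv); 14:T/A (Tv); 16:T/A (Tv); 20:A/T (Tv); 21:G/C (Tv); 24:C/A (Tv); 30:C/G (Tv).
Of the 11 differences, 1 transition and 10 transversions over 35 sites: P = 1/35 = 0.028571, Q = 10/35 = 0.285714.
d = −0.5·ln(0.657144) − 0.25·ln(0.428572) = −0.5·(-0.419852) − 0.25·(-0.847297) = 0.4218.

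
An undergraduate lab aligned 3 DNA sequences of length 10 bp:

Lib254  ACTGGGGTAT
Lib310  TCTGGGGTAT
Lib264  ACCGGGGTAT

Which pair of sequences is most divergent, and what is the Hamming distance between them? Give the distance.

Pairwise Hamming distances:
  Lib254 vs Lib310: 1
  Lib254 vs Lib264: 1
  Lib310 vs Lib264: 2
The largest is 2, between Lib310 and Lib264.

2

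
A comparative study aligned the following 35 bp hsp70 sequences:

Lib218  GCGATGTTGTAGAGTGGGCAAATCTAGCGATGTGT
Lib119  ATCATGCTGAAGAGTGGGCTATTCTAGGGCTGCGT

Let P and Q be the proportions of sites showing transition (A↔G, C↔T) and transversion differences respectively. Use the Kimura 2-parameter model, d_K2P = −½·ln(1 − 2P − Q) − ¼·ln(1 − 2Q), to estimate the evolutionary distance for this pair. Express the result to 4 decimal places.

Mismatches occur at site 1 (G/A, transition), site 2 (C/T, transition), site 3 (G/C, transversion), site 7 (T/C, transition), site 10 (T/A, transversion), site 20 (A/T, transversion), site 22 (A/T, transversion), site 28 (C/G, transversion), site 30 (A/C, transversion), site 33 (T/C, transition).
Of the 10 differences, 4 transitions and 6 transversions over 35 sites: P = 4/35 = 0.114286, Q = 6/35 = 0.171429.
d = −0.5·ln(0.599999) − 0.25·ln(0.657142) = −0.5·(-0.510827) − 0.25·(-0.419855) = 0.3604.

0.3604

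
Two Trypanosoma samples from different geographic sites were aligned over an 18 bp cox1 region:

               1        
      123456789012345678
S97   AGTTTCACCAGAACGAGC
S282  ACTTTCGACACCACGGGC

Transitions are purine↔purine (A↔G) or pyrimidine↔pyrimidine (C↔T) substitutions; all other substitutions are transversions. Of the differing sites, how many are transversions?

4

Differing sites — 2:G/C (Tv); 7:A/G (Ti); 8:C/A (Tv); 11:G/C (Tv); 12:A/C (Tv); 16:A/G (Ti).
Of the 6 differences, 2 transitions and 4 transversions, so the answer is 4.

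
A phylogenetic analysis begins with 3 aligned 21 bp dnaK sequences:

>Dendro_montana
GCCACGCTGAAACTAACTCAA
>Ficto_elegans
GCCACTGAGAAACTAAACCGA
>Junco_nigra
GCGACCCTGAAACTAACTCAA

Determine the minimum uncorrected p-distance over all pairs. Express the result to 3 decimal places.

0.095

Pairwise Hamming distances:
  Dendro_montana vs Ficto_elegans: 6
  Dendro_montana vs Junco_nigra: 2
  Ficto_elegans vs Junco_nigra: 7
The smallest is 2 mismatches, between Dendro_montana and Junco_nigra; p = 2/21 = 0.095.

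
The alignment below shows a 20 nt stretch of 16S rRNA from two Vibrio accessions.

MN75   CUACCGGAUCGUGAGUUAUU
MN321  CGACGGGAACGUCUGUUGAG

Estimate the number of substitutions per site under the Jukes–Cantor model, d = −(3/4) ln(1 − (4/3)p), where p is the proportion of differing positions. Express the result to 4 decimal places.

Differing sites — 2:U/G; 5:C/G; 9:U/A; 13:G/C; 14:A/U; 18:A/G; 19:U/A; 20:U/G.
p = 8/20 = 0.400000.
d = −0.75 · ln(1 − (4/3)·0.400000) = −0.75 · ln(0.466667) = −0.75 · (-0.762139) = 0.5716.

0.5716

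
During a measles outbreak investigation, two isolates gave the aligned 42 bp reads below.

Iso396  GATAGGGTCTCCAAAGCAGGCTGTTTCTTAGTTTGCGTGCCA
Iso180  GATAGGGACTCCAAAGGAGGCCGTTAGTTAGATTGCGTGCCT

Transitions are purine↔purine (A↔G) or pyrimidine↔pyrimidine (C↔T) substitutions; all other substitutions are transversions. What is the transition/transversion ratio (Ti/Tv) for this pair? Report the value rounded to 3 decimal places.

0.167

The sequences differ at positions 8 (T/A, transversion), 17 (C/G, transversion), 22 (T/C, transition), 26 (T/A, transversion), 27 (C/G, transversion), 32 (T/A, transversion), 42 (A/T, transversion).
Of the 7 differences, 1 transition and 6 transversions, so Ti/Tv = 1/6 = 0.167.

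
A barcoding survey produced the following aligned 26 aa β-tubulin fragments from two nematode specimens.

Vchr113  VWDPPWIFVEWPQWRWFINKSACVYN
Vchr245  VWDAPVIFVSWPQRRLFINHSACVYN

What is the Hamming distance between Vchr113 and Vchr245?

The sequences differ at positions 4 (P/A), 6 (W/V), 10 (E/S), 14 (W/R), 16 (W/L), 20 (K/H).
That gives 6 mismatches out of 26 aligned sites, so the Hamming distance is 6.

6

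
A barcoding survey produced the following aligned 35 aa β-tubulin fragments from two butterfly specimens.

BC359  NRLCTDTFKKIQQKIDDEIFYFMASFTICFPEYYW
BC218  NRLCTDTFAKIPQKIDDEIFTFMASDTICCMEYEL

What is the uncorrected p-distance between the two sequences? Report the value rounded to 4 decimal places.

The sequences differ at positions 9 (K/A), 12 (Q/P), 21 (Y/T), 26 (F/D), 30 (F/C), 31 (P/M), 34 (Y/E), 35 (W/L).
There are 8 differences over 35 sites, so p = 8/35 = 0.2286.

0.2286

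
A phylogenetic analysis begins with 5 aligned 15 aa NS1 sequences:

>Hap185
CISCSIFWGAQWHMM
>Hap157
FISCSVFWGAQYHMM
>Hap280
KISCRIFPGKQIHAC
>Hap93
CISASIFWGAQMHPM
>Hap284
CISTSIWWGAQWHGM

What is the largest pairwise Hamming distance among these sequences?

Pairwise Hamming distances:
  Hap185 vs Hap157: 3
  Hap185 vs Hap280: 7
  Hap185 vs Hap93: 3
  Hap185 vs Hap284: 3
  Hap157 vs Hap280: 8
  Hap157 vs Hap93: 5
  Hap157 vs Hap284: 6
  Hap280 vs Hap93: 8
  Hap280 vs Hap284: 9
  Hap93 vs Hap284: 4
The largest is 9, between Hap280 and Hap284.

9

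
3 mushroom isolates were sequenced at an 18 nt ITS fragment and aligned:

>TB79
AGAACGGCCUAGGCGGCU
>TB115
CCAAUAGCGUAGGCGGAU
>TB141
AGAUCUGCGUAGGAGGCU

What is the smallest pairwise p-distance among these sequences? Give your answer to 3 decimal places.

0.222

Pairwise Hamming distances:
  TB79 vs TB115: 6
  TB79 vs TB141: 4
  TB115 vs TB141: 7
The smallest is 4 mismatches, between TB79 and TB141; p = 4/18 = 0.222.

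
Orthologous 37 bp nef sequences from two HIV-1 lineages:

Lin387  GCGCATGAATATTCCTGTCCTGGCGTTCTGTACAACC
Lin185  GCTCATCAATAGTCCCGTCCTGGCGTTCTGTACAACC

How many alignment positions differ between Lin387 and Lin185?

The sequences differ at positions 3 (G/T), 7 (G/C), 12 (T/G), 16 (T/C).
That gives 4 mismatches out of 37 aligned sites, so the Hamming distance is 4.

4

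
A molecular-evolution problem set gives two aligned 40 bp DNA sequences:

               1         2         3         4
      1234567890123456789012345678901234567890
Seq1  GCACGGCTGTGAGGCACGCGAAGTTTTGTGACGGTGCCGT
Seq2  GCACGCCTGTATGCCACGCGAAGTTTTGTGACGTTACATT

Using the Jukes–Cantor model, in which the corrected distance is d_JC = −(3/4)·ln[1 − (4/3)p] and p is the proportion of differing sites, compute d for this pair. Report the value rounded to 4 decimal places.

0.2326

Differing sites — 6:G/C; 11:G/A; 12:A/T; 14:G/C; 34:G/T; 36:G/A; 38:C/A; 39:G/T.
p = 8/40 = 0.200000.
d = −0.75 · ln(1 − (4/3)·0.200000) = −0.75 · ln(0.733333) = −0.75 · (-0.310155) = 0.2326.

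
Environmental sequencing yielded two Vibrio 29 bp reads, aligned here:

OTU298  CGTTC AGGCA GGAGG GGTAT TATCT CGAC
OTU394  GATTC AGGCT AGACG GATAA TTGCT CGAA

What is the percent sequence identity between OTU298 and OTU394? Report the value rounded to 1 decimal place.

65.5%

Mismatches occur at site 1 (C/G), site 2 (G/A), site 10 (A/T), site 11 (G/A), site 14 (G/C), site 17 (G/A), site 20 (T/A), site 22 (A/T), site 23 (T/G), site 29 (C/A).
19 of the 29 sites match, so the percent identity is 19/29 × 100 = 65.5%.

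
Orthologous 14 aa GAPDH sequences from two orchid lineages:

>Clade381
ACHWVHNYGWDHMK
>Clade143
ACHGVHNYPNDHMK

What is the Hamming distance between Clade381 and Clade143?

3

Differing sites — 4:W/G; 9:G/P; 10:W/N.
That gives 3 mismatches out of 14 aligned sites, so the Hamming distance is 3.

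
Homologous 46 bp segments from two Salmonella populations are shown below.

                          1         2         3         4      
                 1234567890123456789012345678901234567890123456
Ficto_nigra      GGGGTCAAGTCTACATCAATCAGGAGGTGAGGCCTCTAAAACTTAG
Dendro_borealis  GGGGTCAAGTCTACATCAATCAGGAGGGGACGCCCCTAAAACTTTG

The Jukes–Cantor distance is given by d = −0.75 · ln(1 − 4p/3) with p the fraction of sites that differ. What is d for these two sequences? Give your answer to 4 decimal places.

0.0924

Mismatches occur at site 28 (T→G), site 31 (G→C), site 35 (T→C), site 45 (A→T).
p = 4/46 = 0.086957.
d = −0.75 · ln(1 − (4/3)·0.086957) = −0.75 · ln(0.884057) = −0.75 · (-0.123234) = 0.0924.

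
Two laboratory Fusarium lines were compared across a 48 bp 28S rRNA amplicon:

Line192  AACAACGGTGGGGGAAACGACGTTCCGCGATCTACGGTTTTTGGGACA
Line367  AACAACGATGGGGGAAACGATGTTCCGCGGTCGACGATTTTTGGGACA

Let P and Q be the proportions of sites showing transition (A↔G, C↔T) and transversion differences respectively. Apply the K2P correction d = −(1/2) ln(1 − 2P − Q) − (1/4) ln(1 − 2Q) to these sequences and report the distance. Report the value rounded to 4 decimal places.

0.1145

Differing sites — 8:G/A (Ti); 21:C/T (Ti); 30:A/G (Ti); 33:T/G (Tv); 37:G/A (Ti).
Of the 5 differences, 4 transitions and 1 transversion over 48 sites: P = 4/48 = 0.083333, Q = 1/48 = 0.020833.
d = −0.5·ln(0.812501) − 0.25·ln(0.958334) = −0.5·(-0.207638) − 0.25·(-0.042559) = 0.1145.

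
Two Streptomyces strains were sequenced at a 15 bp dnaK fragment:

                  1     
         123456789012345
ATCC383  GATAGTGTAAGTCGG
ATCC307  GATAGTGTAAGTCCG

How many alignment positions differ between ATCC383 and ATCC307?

Differing sites — 14:G/C.
That gives 1 mismatch out of 15 aligned sites, so the Hamming distance is 1.

1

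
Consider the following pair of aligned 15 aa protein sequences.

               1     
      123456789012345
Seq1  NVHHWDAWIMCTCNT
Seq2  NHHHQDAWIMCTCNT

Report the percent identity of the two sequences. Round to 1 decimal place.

86.7%

The sequences differ at positions 2 (V/H), 5 (W/Q).
13 of the 15 sites match, so the percent identity is 13/15 × 100 = 86.7%.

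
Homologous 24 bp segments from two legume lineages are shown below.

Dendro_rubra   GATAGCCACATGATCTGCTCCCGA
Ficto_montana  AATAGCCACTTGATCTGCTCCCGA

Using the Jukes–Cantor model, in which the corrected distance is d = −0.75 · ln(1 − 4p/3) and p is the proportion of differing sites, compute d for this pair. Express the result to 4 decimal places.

Mismatches occur at site 1 (G/A), site 10 (A/T).
p = 2/24 = 0.083333.
d = −0.75 · ln(1 − (4/3)·0.083333) = −0.75 · ln(0.888889) = −0.75 · (-0.117783) = 0.0883.

0.0883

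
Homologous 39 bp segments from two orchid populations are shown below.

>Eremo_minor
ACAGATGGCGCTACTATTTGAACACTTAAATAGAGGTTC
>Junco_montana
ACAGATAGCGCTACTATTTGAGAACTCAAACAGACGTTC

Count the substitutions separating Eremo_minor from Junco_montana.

6

Differing sites — 7:G/A; 22:A/G; 23:C/A; 27:T/C; 31:T/C; 35:G/C.
That gives 6 mismatches out of 39 aligned sites, so the Hamming distance is 6.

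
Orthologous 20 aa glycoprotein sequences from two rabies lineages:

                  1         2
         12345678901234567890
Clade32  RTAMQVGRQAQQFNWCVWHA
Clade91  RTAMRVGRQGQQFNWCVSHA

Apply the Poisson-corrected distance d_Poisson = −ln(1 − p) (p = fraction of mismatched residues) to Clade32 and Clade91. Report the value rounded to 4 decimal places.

Mismatches occur at site 5 (Q/R), site 10 (A/G), site 18 (W/S).
p = 3/20 = 0.150000.
d = −ln(1 − 0.150000) = −ln(0.850000) = 0.1625.

0.1625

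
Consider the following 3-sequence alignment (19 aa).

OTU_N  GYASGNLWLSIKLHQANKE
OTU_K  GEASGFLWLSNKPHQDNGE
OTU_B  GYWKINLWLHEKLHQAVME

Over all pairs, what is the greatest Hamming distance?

11

Pairwise Hamming distances:
  OTU_N vs OTU_K: 6
  OTU_N vs OTU_B: 7
  OTU_K vs OTU_B: 11
The largest is 11, between OTU_K and OTU_B.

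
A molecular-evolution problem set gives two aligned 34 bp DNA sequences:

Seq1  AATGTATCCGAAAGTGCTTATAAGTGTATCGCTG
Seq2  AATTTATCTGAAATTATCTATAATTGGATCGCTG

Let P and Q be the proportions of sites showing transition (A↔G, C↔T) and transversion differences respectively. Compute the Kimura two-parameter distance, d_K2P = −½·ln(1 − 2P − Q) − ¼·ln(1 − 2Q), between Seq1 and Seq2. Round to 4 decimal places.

Mismatches occur at site 4 (G↔T, transversion), site 9 (C↔T, transition), site 14 (G↔T, transversion), site 16 (G↔A, transition), site 17 (C↔T, transition), site 18 (T↔C, transition), site 24 (G↔T, transversion), site 27 (T↔G, transversion).
Of the 8 differences, 4 transitions and 4 transversions over 34 sites: P = 4/34 = 0.117647, Q = 4/34 = 0.117647.
d = −0.5·ln(0.647059) − 0.25·ln(0.764706) = −0.5·(-0.435318) − 0.25·(-0.268264) = 0.2847.

0.2847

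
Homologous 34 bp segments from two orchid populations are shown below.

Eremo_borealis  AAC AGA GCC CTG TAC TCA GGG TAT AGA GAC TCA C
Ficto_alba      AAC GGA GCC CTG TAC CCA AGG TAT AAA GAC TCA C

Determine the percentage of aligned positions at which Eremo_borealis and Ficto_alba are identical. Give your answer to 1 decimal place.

88.2%

The sequences differ at positions 4 (A/G), 16 (T/C), 19 (G/A), 26 (G/A).
30 of the 34 sites match, so the percent identity is 30/34 × 100 = 88.2%.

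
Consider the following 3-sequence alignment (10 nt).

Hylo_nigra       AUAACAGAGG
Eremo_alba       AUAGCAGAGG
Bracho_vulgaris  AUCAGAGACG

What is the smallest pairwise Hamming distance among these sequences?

Pairwise Hamming distances:
  Hylo_nigra vs Eremo_alba: 1
  Hylo_nigra vs Bracho_vulgaris: 3
  Eremo_alba vs Bracho_vulgaris: 4
The smallest is 1, between Hylo_nigra and Eremo_alba.

1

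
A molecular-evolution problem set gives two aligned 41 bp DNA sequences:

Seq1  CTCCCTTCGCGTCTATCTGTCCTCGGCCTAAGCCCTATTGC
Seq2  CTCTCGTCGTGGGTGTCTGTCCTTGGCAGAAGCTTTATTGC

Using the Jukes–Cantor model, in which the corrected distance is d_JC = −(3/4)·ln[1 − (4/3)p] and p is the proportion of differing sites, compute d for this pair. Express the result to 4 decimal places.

The sequences differ at positions 4 (C/T), 6 (T/G), 10 (C/T), 12 (T/G), 13 (C/G), 15 (A/G), 24 (C/T), 28 (C/A), 29 (T/G), 34 (C/T), 35 (C/T).
p = 11/41 = 0.268293.
d = −0.75 · ln(1 − (4/3)·0.268293) = −0.75 · ln(0.642276) = −0.75 · (-0.442737) = 0.3321.

0.3321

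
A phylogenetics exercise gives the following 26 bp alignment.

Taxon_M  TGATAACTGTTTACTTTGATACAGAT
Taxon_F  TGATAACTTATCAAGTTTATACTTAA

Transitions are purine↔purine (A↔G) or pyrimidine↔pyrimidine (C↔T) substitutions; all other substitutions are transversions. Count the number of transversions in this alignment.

Differing sites — 9:G/T (Tv); 10:T/A (Tv); 12:T/C (Ti); 14:C/A (Tv); 15:T/G (Tv); 18:G/T (Tv); 23:A/T (Tv); 24:G/T (Tv); 26:T/A (Tv).
Of the 9 differences, 1 transition and 8 transversions, so the answer is 8.

8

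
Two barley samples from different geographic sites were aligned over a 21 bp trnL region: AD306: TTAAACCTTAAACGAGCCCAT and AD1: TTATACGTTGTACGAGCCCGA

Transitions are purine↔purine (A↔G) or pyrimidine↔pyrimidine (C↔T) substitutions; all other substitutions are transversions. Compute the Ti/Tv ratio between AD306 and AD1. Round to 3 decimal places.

Differing sites — 4:A/T (Tv); 7:C/G (Tv); 10:A/G (Ti); 11:A/T (Tv); 20:A/G (Ti); 21:T/A (Tv).
Of the 6 differences, 2 transitions and 4 transversions, so Ti/Tv = 2/4 = 0.500.

0.500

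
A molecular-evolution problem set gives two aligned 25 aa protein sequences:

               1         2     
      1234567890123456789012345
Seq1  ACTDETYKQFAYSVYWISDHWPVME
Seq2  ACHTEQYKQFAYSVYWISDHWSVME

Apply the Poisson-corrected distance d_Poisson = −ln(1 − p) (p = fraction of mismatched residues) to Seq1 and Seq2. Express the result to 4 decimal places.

Mismatches occur at site 3 (T/H), site 4 (D/T), site 6 (T/Q), site 22 (P/S).
p = 4/25 = 0.160000.
d = −ln(1 − 0.160000) = −ln(0.840000) = 0.1744.

0.1744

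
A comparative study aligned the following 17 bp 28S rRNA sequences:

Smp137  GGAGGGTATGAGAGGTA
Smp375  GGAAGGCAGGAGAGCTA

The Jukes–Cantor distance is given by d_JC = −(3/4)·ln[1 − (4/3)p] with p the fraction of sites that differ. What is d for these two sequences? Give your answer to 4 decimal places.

0.2824

Mismatches occur at site 4 (G↔A), site 7 (T↔C), site 9 (T↔G), site 15 (G↔C).
p = 4/17 = 0.235294.
d = −0.75 · ln(1 − (4/3)·0.235294) = −0.75 · ln(0.686275) = −0.75 · (-0.376477) = 0.2824.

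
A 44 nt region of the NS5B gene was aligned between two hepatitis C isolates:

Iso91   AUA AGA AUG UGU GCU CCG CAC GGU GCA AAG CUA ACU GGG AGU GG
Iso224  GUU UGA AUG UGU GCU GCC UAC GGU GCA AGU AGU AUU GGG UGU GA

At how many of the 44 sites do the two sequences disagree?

Mismatches occur at site 1 (A→G), site 3 (A→U), site 4 (A→U), site 16 (C→G), site 18 (G→C), site 19 (C→U), site 29 (A→G), site 30 (G→U), site 31 (C→A), site 32 (U→G), site 33 (A→U), site 35 (C→U), site 40 (A→U), site 44 (G→A).
That gives 14 mismatches out of 44 aligned sites, so the Hamming distance is 14.

14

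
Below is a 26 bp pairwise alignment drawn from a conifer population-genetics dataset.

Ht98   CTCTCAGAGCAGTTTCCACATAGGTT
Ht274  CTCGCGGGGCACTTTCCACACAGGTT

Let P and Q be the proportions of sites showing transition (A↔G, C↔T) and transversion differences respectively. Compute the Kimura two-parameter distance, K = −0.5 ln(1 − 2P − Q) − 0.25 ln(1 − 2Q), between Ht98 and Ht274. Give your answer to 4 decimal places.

0.2256

The sequences differ at positions 4 (T/G, transversion), 6 (A/G, transition), 8 (A/G, transition), 12 (G/C, transversion), 21 (T/C, transition).
Of the 5 differences, 3 transitions and 2 transversions over 26 sites: P = 3/26 = 0.115385, Q = 2/26 = 0.076923.
d = −0.5·ln(0.692307) − 0.25·ln(0.846154) = −0.5·(-0.367726) − 0.25·(-0.167054) = 0.2256.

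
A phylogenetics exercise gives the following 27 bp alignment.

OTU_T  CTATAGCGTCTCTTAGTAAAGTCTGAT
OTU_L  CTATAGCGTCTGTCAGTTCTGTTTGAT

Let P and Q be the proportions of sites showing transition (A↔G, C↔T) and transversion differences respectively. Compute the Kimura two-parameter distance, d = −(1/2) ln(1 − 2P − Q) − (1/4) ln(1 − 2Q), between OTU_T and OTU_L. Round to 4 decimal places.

Mismatches occur at site 12 (C/G, transversion), site 14 (T/C, transition), site 18 (A/T, transversion), site 19 (A/C, transversion), site 20 (A/T, transversion), site 23 (C/T, transition).
Of the 6 differences, 2 transitions and 4 transversions over 27 sites: P = 2/27 = 0.074074, Q = 4/27 = 0.148148.
d = −0.5·ln(0.703704) − 0.25·ln(0.703704) = −0.5·(-0.351397) − 0.25·(-0.351397) = 0.2635.

0.2635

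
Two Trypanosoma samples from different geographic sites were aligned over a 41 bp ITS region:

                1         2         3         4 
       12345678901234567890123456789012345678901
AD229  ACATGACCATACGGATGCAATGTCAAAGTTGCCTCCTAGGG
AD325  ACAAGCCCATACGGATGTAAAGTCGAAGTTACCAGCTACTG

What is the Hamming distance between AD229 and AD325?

10

Mismatches occur at site 4 (T/A), site 6 (A/C), site 18 (C/T), site 21 (T/A), site 25 (A/G), site 31 (G/A), site 34 (T/A), site 35 (C/G), site 39 (G/C), site 40 (G/T).
That gives 10 mismatches out of 41 aligned sites, so the Hamming distance is 10.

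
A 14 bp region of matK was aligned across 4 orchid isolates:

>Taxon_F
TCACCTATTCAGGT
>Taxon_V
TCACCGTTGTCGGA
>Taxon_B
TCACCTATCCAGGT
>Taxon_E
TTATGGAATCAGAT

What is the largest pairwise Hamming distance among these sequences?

Pairwise Hamming distances:
  Taxon_F vs Taxon_V: 6
  Taxon_F vs Taxon_B: 1
  Taxon_F vs Taxon_E: 6
  Taxon_V vs Taxon_B: 6
  Taxon_V vs Taxon_E: 10
  Taxon_B vs Taxon_E: 7
The largest is 10, between Taxon_V and Taxon_E.

10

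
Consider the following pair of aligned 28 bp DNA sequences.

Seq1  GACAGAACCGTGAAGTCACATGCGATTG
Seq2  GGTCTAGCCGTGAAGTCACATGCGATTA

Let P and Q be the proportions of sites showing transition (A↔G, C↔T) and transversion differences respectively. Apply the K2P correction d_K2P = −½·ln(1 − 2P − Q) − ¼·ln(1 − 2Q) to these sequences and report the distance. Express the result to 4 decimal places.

0.2595

Mismatches occur at site 2 (A/G, transition), site 3 (C/T, transition), site 4 (A/C, transversion), site 5 (G/T, transversion), site 7 (A/G, transition), site 28 (G/A, transition).
Of the 6 differences, 4 transitions and 2 transversions over 28 sites: P = 4/28 = 0.142857, Q = 2/28 = 0.071429.
d = −0.5·ln(0.642857) − 0.25·ln(0.857142) = −0.5·(-0.441833) − 0.25·(-0.154152) = 0.2595.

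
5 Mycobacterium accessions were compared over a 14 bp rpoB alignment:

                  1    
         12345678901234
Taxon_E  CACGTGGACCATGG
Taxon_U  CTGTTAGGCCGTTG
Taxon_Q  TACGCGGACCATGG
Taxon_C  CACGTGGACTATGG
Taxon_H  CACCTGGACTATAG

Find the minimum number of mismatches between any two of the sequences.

1

Pairwise Hamming distances:
  Taxon_E vs Taxon_U: 7
  Taxon_E vs Taxon_Q: 2
  Taxon_E vs Taxon_C: 1
  Taxon_E vs Taxon_H: 3
  Taxon_U vs Taxon_Q: 9
  Taxon_U vs Taxon_C: 8
  Taxon_U vs Taxon_H: 8
  Taxon_Q vs Taxon_C: 3
  Taxon_Q vs Taxon_H: 5
  Taxon_C vs Taxon_H: 2
The smallest is 1, between Taxon_E and Taxon_C.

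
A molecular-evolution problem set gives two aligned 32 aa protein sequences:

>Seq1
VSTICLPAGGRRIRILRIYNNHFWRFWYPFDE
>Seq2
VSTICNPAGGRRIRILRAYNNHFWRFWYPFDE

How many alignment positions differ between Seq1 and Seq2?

2

Differing sites — 6:L/N; 18:I/A.
That gives 2 mismatches out of 32 aligned sites, so the Hamming distance is 2.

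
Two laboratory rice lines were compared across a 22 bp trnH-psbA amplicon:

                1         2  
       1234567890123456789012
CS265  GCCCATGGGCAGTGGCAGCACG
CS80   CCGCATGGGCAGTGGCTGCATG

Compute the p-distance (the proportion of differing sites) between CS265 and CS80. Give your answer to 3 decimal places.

The sequences differ at positions 1 (G/C), 3 (C/G), 17 (A/T), 21 (C/T).
There are 4 differences over 22 sites, so p = 4/22 = 0.182.

0.182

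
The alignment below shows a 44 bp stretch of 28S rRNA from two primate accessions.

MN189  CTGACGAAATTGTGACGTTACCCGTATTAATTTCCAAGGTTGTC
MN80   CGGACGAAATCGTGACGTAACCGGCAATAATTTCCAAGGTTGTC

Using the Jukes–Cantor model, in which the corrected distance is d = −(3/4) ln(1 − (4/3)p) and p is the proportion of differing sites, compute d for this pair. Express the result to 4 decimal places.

0.1505

Differing sites — 2:T/G; 11:T/C; 19:T/A; 23:C/G; 25:T/C; 27:T/A.
p = 6/44 = 0.136364.
d = −0.75 · ln(1 − (4/3)·0.136364) = −0.75 · ln(0.818181) = −0.75 · (-0.200672) = 0.1505.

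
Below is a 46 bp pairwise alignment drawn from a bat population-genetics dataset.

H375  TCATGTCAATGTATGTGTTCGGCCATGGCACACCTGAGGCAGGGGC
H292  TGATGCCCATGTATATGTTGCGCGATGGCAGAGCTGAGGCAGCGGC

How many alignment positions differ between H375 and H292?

Mismatches occur at site 2 (C→G), site 6 (T→C), site 8 (A→C), site 15 (G→A), site 20 (C→G), site 21 (G→C), site 24 (C→G), site 31 (C→G), site 33 (C→G), site 43 (G→C).
That gives 10 mismatches out of 46 aligned sites, so the Hamming distance is 10.

10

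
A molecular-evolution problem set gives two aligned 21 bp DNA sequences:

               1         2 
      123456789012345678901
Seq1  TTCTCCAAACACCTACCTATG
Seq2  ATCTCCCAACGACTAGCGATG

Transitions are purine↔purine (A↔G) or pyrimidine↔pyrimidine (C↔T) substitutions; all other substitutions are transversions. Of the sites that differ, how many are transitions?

1

Differing sites — 1:T/A (Tv); 7:A/C (Tv); 11:A/G (Ti); 12:C/A (Tv); 16:C/G (Tv); 18:T/G (Tv).
Of the 6 differences, 1 transition and 5 transversions, so the answer is 1.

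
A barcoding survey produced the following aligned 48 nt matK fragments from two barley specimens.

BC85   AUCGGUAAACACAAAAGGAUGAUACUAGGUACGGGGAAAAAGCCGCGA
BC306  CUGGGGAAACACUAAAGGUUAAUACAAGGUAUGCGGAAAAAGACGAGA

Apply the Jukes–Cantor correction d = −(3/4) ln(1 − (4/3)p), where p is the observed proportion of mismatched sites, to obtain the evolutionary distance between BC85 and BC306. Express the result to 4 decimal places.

The sequences differ at positions 1 (A/C), 3 (C/G), 6 (U/G), 13 (A/U), 19 (A/U), 21 (G/A), 26 (U/A), 32 (C/U), 34 (G/C), 43 (C/A), 46 (C/A).
p = 11/48 = 0.229167.
d = −0.75 · ln(1 − (4/3)·0.229167) = −0.75 · ln(0.694444) = −0.75 · (-0.364644) = 0.2735.

0.2735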